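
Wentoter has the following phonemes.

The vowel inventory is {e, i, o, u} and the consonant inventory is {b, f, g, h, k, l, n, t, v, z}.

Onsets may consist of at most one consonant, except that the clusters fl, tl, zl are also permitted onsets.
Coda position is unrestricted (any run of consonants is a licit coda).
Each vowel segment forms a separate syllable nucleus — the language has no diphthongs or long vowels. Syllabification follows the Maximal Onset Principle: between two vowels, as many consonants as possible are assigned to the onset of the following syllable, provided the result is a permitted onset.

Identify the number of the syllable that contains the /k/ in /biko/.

2

Vowels present: i, o; each is a nucleus, giving 2 syllables.
/i…o/ gap (V1→V2): just /k/ — single C goes to the following onset.
Result: bi.ko.
The /k/ is in the onset of syllable 2 (/ko/).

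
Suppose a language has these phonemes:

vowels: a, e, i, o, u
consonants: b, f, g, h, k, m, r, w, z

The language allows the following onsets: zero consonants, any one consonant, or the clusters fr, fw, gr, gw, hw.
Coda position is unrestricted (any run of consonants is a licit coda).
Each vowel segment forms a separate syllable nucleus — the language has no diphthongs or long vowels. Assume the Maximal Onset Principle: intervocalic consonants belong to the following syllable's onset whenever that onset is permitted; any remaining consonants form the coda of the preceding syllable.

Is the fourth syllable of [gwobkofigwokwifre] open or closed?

Vowels present: o, o, i, o, i, e; each is a nucleus, giving 6 syllables.
V1 /o/ – V2 /o/: cluster /bk/ — the longest permitted-onset suffix is /k/; onset = /k/, preceding coda = /b/.
V2 /o/ – V3 /i/: just /f/ — single C goes to the following onset.
V3 /i/ – V4 /o/: /gw/ is a licit onset in full, so it all attaches to the next syllable.
V4 /o/ – V5 /i/: /kw/ splits as /k/ + /w/ (/w/ is the longest suffix that is a licit onset).
V5 /i/ – V6 /e/: /fr/ is a licit onset in full, so it all attaches to the next syllable.
Putting it together: gwob.ko.fi.gwok.wi.fre.
Syllable 4 is /gwok/ with coda /k/, so it is closed.

closed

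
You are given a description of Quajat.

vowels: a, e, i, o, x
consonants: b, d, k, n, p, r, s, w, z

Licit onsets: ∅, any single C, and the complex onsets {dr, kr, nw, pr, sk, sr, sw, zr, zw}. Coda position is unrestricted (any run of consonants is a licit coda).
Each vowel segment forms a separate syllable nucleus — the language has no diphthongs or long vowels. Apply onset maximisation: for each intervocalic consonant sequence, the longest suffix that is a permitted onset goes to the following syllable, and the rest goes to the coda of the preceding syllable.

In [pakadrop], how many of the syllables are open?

2

Nuclei (vowels): a, a, o → 3 syllables.
Between /a/ (V1) and /a/ (V2): just /k/ — single C goes to the following onset.
Between /a/ (V2) and /o/ (V3): /dr/ is a licit onset in full, so it all attaches to the next syllable.
Result: pa.ka.drop.
Classifying each syllable: /pa/ (open), /ka/ (open), /drop/ (closed).
Open syllables: 2.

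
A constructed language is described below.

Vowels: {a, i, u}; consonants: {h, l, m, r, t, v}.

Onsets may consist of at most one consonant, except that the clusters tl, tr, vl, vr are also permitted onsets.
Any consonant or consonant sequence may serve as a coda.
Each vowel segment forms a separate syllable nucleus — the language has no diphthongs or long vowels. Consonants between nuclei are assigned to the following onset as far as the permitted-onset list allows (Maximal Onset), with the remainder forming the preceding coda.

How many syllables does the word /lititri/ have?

3

The vowels are i, i, i — 3 nuclei, so 3 syllables.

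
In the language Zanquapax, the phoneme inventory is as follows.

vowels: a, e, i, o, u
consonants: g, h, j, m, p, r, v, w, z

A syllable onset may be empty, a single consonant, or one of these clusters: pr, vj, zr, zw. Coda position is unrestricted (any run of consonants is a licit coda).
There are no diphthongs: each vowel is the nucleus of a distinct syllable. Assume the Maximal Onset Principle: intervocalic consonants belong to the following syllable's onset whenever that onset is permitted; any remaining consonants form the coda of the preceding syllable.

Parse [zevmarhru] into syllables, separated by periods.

Nuclei (vowels): e, a, u → 3 syllables.
σ1/σ2 boundary: cluster /vm/ — the longest permitted-onset suffix is /m/; onset = /m/, preceding coda = /v/.
σ2/σ3 boundary: cluster /rhr/ — the longest permitted-onset suffix is /r/; onset = /r/, preceding coda = /rh/.

zev.marh.ru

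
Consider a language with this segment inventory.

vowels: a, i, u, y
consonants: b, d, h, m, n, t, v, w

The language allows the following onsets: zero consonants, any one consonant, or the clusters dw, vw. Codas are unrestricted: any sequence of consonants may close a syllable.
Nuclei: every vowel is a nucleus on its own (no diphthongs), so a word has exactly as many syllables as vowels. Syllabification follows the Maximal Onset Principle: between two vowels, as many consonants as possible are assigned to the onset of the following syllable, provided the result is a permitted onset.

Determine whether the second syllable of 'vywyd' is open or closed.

Vowels present: y, y; each is a nucleus, giving 2 syllables.
V1 /y/ – V2 /y/: /w/ → onset of the next syllable (single consonants are always licit onsets).
Syllabification: vy.wyd.
Syllable 2 is /wyd/ with coda /d/, so it is closed.

closed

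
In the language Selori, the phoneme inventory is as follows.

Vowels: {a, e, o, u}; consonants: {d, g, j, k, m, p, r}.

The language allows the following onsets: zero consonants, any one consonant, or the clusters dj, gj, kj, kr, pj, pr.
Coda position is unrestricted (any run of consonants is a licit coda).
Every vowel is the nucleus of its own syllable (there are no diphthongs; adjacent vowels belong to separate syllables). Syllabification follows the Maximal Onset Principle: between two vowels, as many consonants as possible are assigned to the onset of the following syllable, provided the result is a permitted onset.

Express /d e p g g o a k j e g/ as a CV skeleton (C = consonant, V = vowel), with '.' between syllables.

CVCC.CV.V.CCVC

The vowels are e, o, a, e — 4 nuclei, so 4 syllables.
Between /e/ (V1) and /o/ (V2): cluster /pgg/ — the longest permitted-onset suffix is /g/; onset = /g/, preceding coda = /pg/.
Between /o/ (V2) and /a/ (V3): nothing intervenes; syllable break is V.V.
Between /a/ (V3) and /e/ (V4): cluster /kj/ — /kj/ is itself a permitted onset, so the whole cluster goes right; preceding coda = ∅.
Syllabification: depg.go.a.kjeg.
Mapping each syllable to C/V: /depg/ → CVCC, /go/ → CV, /a/ → V, /kjeg/ → CCVC.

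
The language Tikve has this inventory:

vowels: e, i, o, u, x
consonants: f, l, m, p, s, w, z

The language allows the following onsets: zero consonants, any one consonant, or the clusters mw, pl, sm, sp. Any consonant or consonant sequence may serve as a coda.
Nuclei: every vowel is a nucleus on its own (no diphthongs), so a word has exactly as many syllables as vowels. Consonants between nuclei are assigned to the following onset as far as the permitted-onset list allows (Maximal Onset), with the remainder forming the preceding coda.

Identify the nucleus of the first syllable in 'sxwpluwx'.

Nuclei (vowels): x, u, x → 3 syllables.
The first nucleus (vowel 1 from the left) is /x/.

x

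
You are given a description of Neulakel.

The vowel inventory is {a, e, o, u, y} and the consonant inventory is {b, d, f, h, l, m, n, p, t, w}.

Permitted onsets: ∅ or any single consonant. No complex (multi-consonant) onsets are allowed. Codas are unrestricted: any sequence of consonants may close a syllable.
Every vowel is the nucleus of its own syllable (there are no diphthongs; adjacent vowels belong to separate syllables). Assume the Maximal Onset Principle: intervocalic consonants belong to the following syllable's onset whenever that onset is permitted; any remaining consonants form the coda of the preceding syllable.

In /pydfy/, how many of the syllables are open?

Vowels present: y, y; each is a nucleus, giving 2 syllables.
/y…y/ gap (V1→V2): /df/ — longest licit onset from the right is /f/, leaving /d/ as coda.
Putting it together: pyd.fy.
Classifying each syllable: /pyd/ (closed), /fy/ (open).
Open syllables: 1.

1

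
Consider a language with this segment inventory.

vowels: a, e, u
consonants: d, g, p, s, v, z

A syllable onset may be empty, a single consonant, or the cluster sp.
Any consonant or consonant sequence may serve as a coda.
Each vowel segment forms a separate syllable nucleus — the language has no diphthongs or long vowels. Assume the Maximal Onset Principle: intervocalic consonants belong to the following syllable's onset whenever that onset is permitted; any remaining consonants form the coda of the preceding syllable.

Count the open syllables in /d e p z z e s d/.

Vowels present: e, e; each is a nucleus, giving 2 syllables.
Between /e/ (V1) and /e/ (V2): /pzz/; trying suffixes from longest down, /z/ is the first permitted one, so coda /pz/ | onset /z/.
Putting it together: depz.zesd.
Classifying each syllable: /depz/ (closed), /zesd/ (closed).
Open syllables: 0.

0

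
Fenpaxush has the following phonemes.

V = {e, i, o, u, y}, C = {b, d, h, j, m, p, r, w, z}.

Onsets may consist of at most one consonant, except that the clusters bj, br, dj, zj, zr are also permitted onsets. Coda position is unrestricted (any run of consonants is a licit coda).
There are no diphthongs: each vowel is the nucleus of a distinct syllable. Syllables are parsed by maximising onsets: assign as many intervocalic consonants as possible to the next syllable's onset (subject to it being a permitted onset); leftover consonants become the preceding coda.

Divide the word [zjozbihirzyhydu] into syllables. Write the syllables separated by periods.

Nuclei (vowels): o, i, i, y, y, u → 6 syllables.
σ1/σ2 boundary: /zb/ splits as /z/ + /b/ (/b/ is the longest suffix that is a licit onset).
σ2/σ3 boundary: /h/ is a single consonant, so it becomes the next onset.
σ3/σ4 boundary: /rz/ — longest licit onset from the right is /z/, leaving /r/ as coda.
σ4/σ5 boundary: just /h/ — single C goes to the following onset.
σ5/σ6 boundary: /d/ is a single consonant, so it becomes the next onset.

zjoz.bi.hir.zy.hy.du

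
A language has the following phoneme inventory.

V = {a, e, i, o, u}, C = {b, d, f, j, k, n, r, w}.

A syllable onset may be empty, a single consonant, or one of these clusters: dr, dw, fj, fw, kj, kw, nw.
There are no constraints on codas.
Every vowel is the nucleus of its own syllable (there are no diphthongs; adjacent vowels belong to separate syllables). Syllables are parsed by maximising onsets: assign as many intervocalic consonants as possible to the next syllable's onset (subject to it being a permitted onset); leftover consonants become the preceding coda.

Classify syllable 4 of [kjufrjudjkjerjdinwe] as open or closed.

Vowels present: u, u, e, i, e; each is a nucleus, giving 5 syllables.
σ1/σ2 boundary: cluster /frj/ — the longest permitted-onset suffix is /j/; onset = /j/, preceding coda = /fr/.
σ2/σ3 boundary: /djkj/ — longest licit onset from the right is /kj/, leaving /dj/ as coda.
σ3/σ4 boundary: cluster /rjd/ — the longest permitted-onset suffix is /d/; onset = /d/, preceding coda = /rj/.
σ4/σ5 boundary: cluster /nw/ — /nw/ is itself a permitted onset, so the whole cluster goes right; preceding coda = ∅.
Result: kjufr.judj.kjerj.di.nwe.
Syllable 4 is /di/; it ends in its nucleus with no coda, so it is open.

open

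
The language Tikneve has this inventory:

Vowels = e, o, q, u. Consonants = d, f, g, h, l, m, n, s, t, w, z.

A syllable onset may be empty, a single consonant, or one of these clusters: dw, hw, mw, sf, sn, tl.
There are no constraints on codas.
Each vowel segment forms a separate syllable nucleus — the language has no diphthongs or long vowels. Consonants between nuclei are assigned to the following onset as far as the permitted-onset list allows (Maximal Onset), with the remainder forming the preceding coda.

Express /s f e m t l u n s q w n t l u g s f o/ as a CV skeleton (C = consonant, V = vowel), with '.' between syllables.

Vowels present: e, u, q, u, o; each is a nucleus, giving 5 syllables.
V1 /e/ – V2 /u/: cluster /mtl/ — the longest permitted-onset suffix is /tl/; onset = /tl/, preceding coda = /m/.
V2 /u/ – V3 /q/: /ns/ — longest licit onset from the right is /s/, leaving /n/ as coda.
V3 /q/ – V4 /u/: /wntl/ — longest licit onset from the right is /tl/, leaving /wn/ as coda.
V4 /u/ – V5 /o/: /gsf/ — longest licit onset from the right is /sf/, leaving /g/ as coda.
Putting it together: sfem.tlun.sqwn.tlug.sfo.
Mapping each syllable to C/V: /sfem/ → CCVC, /tlun/ → CCVC, /sqwn/ → CVCC, /tlug/ → CCVC, /sfo/ → CCV.

CCVC.CCVC.CVCC.CCVC.CCV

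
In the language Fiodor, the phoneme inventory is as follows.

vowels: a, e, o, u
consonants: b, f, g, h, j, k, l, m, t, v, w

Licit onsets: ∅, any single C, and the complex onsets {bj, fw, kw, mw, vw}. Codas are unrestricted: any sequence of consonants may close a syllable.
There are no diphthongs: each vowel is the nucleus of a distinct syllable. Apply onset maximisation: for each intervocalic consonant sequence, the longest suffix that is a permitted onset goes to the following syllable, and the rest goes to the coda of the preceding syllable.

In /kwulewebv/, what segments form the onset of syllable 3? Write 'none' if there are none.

w

Vowels present: u, e, e; each is a nucleus, giving 3 syllables.
σ1/σ2 boundary: /l/ is a single consonant, so it becomes the next onset.
σ2/σ3 boundary: /w/ is a single consonant, so it becomes the next onset.
Result: kwu.le.webv.
Syllable 3 is /webv/: onset /w/, nucleus /e/, coda /bv/.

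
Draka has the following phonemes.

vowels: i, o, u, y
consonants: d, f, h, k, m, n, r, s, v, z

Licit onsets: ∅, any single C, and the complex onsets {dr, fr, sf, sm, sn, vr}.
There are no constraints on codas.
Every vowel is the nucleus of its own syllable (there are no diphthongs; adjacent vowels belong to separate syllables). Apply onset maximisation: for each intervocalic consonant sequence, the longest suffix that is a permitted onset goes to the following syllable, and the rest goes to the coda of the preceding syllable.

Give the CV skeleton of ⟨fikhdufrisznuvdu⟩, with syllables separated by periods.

Nuclei (vowels): i, u, i, u, u → 5 syllables.
/i…u/ gap (V1→V2): /khd/ — longest licit onset from the right is /d/, leaving /kh/ as coda.
/u…i/ gap (V2→V3): /fr/ — entire cluster is a permitted onset → onset /fr/, coda ∅.
/i…u/ gap (V3→V4): /szn/ — longest licit onset from the right is /n/, leaving /sz/ as coda.
/u…u/ gap (V4→V5): /vd/; trying suffixes from longest down, /d/ is the first permitted one, so coda /v/ | onset /d/.
So the parse is fikh.du.frisz.nuv.du.
Mapping each syllable to C/V: /fikh/ → CVCC, /du/ → CV, /frisz/ → CCVCC, /nuv/ → CVC, /du/ → CV.

CVCC.CV.CCVCC.CVC.CV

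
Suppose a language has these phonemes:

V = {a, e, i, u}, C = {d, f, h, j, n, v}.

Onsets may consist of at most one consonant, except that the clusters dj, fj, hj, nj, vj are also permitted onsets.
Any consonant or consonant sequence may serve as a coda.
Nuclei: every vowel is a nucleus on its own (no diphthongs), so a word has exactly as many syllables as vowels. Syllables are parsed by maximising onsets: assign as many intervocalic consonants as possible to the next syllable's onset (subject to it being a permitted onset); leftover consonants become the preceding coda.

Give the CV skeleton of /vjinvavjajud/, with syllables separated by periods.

CCVC.CV.CCV.CVC

The vowels are i, a, a, u — 4 nuclei, so 4 syllables.
σ1/σ2 boundary: /nv/ — longest licit onset from the right is /v/, leaving /n/ as coda.
σ2/σ3 boundary: /vj/ — entire cluster is a permitted onset → onset /vj/, coda ∅.
σ3/σ4 boundary: just /j/ — single C goes to the following onset.
Putting it together: vjin.va.vja.jud.
Mapping each syllable to C/V: /vjin/ → CCVC, /va/ → CV, /vja/ → CCV, /jud/ → CVC.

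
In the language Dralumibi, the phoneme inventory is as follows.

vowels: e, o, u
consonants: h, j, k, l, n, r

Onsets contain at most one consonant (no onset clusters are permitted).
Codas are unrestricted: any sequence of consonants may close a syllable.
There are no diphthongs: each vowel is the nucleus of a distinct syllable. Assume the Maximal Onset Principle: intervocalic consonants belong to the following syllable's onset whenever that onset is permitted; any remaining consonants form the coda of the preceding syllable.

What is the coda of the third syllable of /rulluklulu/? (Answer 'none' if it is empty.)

none

Vowels present: u, u, u, u; each is a nucleus, giving 4 syllables.
Between /u/ (V1) and /u/ (V2): cluster /ll/ — the longest permitted-onset suffix is /l/; onset = /l/, preceding coda = /l/.
Between /u/ (V2) and /u/ (V3): /kl/ — longest licit onset from the right is /l/, leaving /k/ as coda.
Between /u/ (V3) and /u/ (V4): /l/ is a single consonant, so it becomes the next onset.
Result: rul.luk.lu.lu.
Syllable 3 is /lu/: onset /l/, nucleus /u/, coda ∅.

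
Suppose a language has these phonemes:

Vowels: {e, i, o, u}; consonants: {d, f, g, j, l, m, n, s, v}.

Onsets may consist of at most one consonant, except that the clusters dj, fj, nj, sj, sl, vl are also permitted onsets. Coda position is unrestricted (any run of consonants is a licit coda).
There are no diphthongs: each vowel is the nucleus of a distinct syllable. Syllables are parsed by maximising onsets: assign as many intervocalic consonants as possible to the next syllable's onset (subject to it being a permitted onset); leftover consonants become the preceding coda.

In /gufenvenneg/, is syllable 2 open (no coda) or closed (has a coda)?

The vowels are u, e, e, e — 4 nuclei, so 4 syllables.
σ1/σ2 boundary: /f/ → onset of the next syllable (single consonants are always licit onsets).
σ2/σ3 boundary: /nv/ splits as /n/ + /v/ (/v/ is the longest suffix that is a licit onset).
σ3/σ4 boundary: /nn/ splits as /n/ + /n/ (/n/ is the longest suffix that is a licit onset).
So the parse is gu.fen.ven.neg.
Syllable 2 is /fen/ with coda /n/, so it is closed.

closed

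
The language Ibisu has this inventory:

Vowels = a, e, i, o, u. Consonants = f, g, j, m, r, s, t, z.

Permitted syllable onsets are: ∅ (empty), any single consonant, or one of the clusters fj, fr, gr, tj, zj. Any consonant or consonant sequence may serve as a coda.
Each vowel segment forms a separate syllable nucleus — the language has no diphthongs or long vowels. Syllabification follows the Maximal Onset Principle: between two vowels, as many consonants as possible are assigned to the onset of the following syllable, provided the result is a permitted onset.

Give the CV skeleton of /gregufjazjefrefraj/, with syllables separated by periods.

CCV.CV.CCV.CCV.CCV.CCVC

The vowels are e, u, a, e, e, a — 6 nuclei, so 6 syllables.
σ1/σ2 boundary: /g/ → onset of the next syllable (single consonants are always licit onsets).
σ2/σ3 boundary: /fj/ — entire cluster is a permitted onset → onset /fj/, coda ∅.
σ3/σ4 boundary: /zj/ — entire cluster is a permitted onset → onset /zj/, coda ∅.
σ4/σ5 boundary: /fr/ is a licit onset in full, so it all attaches to the next syllable.
σ5/σ6 boundary: cluster /fr/ — /fr/ is itself a permitted onset, so the whole cluster goes right; preceding coda = ∅.
So the parse is gre.gu.fja.zje.fre.fraj.
Mapping each syllable to C/V: /gre/ → CCV, /gu/ → CV, /fja/ → CCV, /zje/ → CCV, /fre/ → CCV, /fraj/ → CCVC.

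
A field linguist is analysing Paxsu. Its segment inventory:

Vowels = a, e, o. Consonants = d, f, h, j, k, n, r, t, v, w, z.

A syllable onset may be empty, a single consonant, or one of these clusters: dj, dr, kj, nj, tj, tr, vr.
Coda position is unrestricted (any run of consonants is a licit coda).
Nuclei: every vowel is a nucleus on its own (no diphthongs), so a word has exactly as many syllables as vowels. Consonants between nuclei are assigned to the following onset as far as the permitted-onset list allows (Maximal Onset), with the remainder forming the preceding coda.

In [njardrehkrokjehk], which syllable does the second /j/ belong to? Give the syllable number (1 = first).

4

Nuclei (vowels): a, e, o, e → 4 syllables.
/a…e/ gap (V1→V2): /rdr/; trying suffixes from longest down, /dr/ is the first permitted one, so coda /r/ | onset /dr/.
/e…o/ gap (V2→V3): cluster /hkr/ — the longest permitted-onset suffix is /r/; onset = /r/, preceding coda = /hk/.
/o…e/ gap (V3→V4): cluster /kj/ — /kj/ is itself a permitted onset, so the whole cluster goes right; preceding coda = ∅.
Result: njar.drehk.ro.kjehk.
The second /j/ is in the onset of syllable 4 (/kjehk/).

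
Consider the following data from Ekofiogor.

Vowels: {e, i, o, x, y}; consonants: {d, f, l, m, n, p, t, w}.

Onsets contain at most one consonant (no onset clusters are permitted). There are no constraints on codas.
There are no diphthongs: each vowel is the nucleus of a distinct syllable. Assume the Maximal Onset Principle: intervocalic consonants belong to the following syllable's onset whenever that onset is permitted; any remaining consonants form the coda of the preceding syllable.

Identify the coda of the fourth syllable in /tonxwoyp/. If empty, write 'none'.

p

Nuclei (vowels): o, x, o, y → 4 syllables.
/o…x/ gap (V1→V2): /n/ → onset of the next syllable (single consonants are always licit onsets).
/x…o/ gap (V2→V3): /w/ → onset of the next syllable (single consonants are always licit onsets).
/o…y/ gap (V3→V4): no consonants, so the boundary falls immediately after /o/.
Result: to.nx.wo.yp.
Syllable 4 is /yp/: onset ∅, nucleus /y/, coda /p/.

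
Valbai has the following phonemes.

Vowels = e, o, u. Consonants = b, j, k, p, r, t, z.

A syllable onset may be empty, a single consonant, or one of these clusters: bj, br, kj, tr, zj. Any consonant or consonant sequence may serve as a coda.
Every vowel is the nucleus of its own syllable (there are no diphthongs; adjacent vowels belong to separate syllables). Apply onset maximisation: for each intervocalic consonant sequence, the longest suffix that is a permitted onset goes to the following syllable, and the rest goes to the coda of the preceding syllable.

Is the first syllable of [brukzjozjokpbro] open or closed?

Vowels present: u, o, o, o; each is a nucleus, giving 4 syllables.
/u…o/ gap (V1→V2): /kzj/ — longest licit onset from the right is /zj/, leaving /k/ as coda.
/o…o/ gap (V2→V3): /zj/ is a licit onset in full, so it all attaches to the next syllable.
/o…o/ gap (V3→V4): /kpbr/ splits as /kp/ + /br/ (/br/ is the longest suffix that is a licit onset).
So the parse is bruk.zjo.zjokp.bro.
Syllable 1 is /bruk/ with coda /k/, so it is closed.

closed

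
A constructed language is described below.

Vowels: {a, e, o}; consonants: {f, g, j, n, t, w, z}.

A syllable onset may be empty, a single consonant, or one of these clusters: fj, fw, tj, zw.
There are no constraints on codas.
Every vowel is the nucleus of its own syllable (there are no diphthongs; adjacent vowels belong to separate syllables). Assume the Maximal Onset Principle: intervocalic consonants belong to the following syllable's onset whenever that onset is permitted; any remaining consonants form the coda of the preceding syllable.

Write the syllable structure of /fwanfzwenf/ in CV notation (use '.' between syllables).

CCVCC.CCVCC

Vowels present: a, e; each is a nucleus, giving 2 syllables.
/a…e/ gap (V1→V2): /nfzw/; trying suffixes from longest down, /zw/ is the first permitted one, so coda /nf/ | onset /zw/.
So the parse is fwanf.zwenf.
Mapping each syllable to C/V: /fwanf/ → CCVCC, /zwenf/ → CCVCC.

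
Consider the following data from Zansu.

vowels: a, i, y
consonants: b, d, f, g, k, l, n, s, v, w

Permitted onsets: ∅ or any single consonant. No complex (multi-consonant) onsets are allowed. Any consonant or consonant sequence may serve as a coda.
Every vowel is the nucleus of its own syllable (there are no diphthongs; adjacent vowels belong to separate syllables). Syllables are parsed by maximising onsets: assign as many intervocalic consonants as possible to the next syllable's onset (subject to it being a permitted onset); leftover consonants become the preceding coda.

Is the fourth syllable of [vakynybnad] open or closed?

closed

The vowels are a, y, y, a — 4 nuclei, so 4 syllables.
V1 /a/ – V2 /y/: just /k/ — single C goes to the following onset.
V2 /y/ – V3 /y/: /n/ → onset of the next syllable (single consonants are always licit onsets).
V3 /y/ – V4 /a/: /bn/ — longest licit onset from the right is /n/, leaving /b/ as coda.
Putting it together: va.ky.nyb.nad.
Syllable 4 is /nad/ with coda /d/, so it is closed.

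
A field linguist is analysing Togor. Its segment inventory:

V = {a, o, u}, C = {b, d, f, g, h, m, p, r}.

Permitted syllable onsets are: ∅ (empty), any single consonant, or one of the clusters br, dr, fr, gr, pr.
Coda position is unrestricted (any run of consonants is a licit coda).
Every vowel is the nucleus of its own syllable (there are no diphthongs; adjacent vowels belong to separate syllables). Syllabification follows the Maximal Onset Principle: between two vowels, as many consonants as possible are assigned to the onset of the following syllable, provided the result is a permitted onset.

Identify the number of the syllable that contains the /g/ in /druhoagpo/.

Nuclei (vowels): u, o, a, o → 4 syllables.
V1 /u/ – V2 /o/: just /h/ — single C goes to the following onset.
V2 /o/ – V3 /a/: no consonants, so the boundary falls immediately after /o/.
V3 /a/ – V4 /o/: /gp/ splits as /g/ + /p/ (/p/ is the longest suffix that is a licit onset).
Syllabification: dru.ho.ag.po.
The /g/ is in the coda of syllable 3 (/ag/).

3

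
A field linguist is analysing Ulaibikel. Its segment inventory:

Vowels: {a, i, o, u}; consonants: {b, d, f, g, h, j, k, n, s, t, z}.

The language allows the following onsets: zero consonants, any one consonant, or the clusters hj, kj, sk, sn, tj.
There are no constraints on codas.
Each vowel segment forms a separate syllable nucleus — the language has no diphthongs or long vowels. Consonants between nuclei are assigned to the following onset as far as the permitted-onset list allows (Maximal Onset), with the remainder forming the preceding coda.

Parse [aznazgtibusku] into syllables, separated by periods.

az.nazg.ti.bu.sku

Nuclei (vowels): a, a, i, u, u → 5 syllables.
Between /a/ (V1) and /a/ (V2): /zn/ splits as /z/ + /n/ (/n/ is the longest suffix that is a licit onset).
Between /a/ (V2) and /i/ (V3): cluster /zgt/ — the longest permitted-onset suffix is /t/; onset = /t/, preceding coda = /zg/.
Between /i/ (V3) and /u/ (V4): just /b/ — single C goes to the following onset.
Between /u/ (V4) and /u/ (V5): cluster /sk/ — /sk/ is itself a permitted onset, so the whole cluster goes right; preceding coda = ∅.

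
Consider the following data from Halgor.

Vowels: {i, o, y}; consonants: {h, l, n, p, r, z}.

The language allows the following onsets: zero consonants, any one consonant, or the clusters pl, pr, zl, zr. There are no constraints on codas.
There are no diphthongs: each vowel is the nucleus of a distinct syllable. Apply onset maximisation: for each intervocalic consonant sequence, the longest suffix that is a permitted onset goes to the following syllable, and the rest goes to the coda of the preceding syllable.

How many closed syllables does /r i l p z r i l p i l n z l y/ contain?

Vowels present: i, i, i, y; each is a nucleus, giving 4 syllables.
V1 /i/ – V2 /i/: /lpzr/; trying suffixes from longest down, /zr/ is the first permitted one, so coda /lp/ | onset /zr/.
V2 /i/ – V3 /i/: /lp/ — longest licit onset from the right is /p/, leaving /l/ as coda.
V3 /i/ – V4 /y/: /lnzl/; trying suffixes from longest down, /zl/ is the first permitted one, so coda /ln/ | onset /zl/.
Result: rilp.zril.piln.zly.
Classifying each syllable: /rilp/ (closed), /zril/ (closed), /piln/ (closed), /zly/ (open).
Closed syllables: 3.

3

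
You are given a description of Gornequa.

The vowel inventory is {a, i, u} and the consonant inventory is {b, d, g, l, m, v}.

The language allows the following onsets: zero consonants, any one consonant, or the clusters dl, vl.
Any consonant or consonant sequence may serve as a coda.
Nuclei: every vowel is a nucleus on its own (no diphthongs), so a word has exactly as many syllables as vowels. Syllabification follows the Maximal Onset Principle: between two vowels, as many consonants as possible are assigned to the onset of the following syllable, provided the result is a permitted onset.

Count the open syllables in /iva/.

2

Nuclei (vowels): i, a → 2 syllables.
Between /i/ (V1) and /a/ (V2): /v/ is a single consonant, so it becomes the next onset.
So the parse is i.va.
Classifying each syllable: /i/ (open), /va/ (open).
Open syllables: 2.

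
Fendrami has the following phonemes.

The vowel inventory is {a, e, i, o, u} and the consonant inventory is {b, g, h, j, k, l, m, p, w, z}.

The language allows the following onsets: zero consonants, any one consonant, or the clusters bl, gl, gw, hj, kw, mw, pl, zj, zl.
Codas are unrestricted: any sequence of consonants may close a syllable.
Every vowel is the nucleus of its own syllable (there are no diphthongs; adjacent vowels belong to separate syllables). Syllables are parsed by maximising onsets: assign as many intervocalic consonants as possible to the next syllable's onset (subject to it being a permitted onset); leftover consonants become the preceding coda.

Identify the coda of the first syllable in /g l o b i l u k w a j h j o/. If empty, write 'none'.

Nuclei (vowels): o, i, u, a, o → 5 syllables.
V1 /o/ – V2 /i/: /b/ → onset of the next syllable (single consonants are always licit onsets).
V2 /i/ – V3 /u/: /l/ is a single consonant, so it becomes the next onset.
V3 /u/ – V4 /a/: cluster /kw/ — /kw/ is itself a permitted onset, so the whole cluster goes right; preceding coda = ∅.
V4 /a/ – V5 /o/: /jhj/ splits as /j/ + /hj/ (/hj/ is the longest suffix that is a licit onset).
Syllabification: glo.bi.lu.kwaj.hjo.
Syllable 1 is /glo/: onset /gl/, nucleus /o/, coda ∅.

none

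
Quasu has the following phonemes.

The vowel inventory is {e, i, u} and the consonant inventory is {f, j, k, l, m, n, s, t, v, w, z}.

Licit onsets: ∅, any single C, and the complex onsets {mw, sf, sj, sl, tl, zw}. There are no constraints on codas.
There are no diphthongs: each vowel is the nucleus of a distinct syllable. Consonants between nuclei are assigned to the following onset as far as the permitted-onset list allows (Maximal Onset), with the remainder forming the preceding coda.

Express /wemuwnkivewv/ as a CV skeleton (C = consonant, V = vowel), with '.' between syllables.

The vowels are e, u, i, e — 4 nuclei, so 4 syllables.
σ1/σ2 boundary: just /m/ — single C goes to the following onset.
σ2/σ3 boundary: /wnk/ splits as /wn/ + /k/ (/k/ is the longest suffix that is a licit onset).
σ3/σ4 boundary: /v/ → onset of the next syllable (single consonants are always licit onsets).
So the parse is we.muwn.ki.vewv.
Mapping each syllable to C/V: /we/ → CV, /muwn/ → CVCC, /ki/ → CV, /vewv/ → CVCC.

CV.CVCC.CV.CVCC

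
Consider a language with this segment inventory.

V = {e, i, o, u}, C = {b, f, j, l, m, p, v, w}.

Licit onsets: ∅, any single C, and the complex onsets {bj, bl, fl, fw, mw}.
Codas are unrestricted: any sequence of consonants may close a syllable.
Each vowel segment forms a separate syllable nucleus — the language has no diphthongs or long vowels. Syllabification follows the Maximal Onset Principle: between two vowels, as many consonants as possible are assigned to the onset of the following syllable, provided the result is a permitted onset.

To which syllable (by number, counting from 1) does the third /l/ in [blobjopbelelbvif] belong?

Nuclei (vowels): o, o, e, e, i → 5 syllables.
σ1/σ2 boundary: cluster /bj/ — /bj/ is itself a permitted onset, so the whole cluster goes right; preceding coda = ∅.
σ2/σ3 boundary: /pb/ splits as /p/ + /b/ (/b/ is the longest suffix that is a licit onset).
σ3/σ4 boundary: /l/ is a single consonant, so it becomes the next onset.
σ4/σ5 boundary: /lbv/ splits as /lb/ + /v/ (/v/ is the longest suffix that is a licit onset).
Syllabification: blo.bjop.be.lelb.vif.
The third /l/ is in the coda of syllable 4 (/lelb/).

4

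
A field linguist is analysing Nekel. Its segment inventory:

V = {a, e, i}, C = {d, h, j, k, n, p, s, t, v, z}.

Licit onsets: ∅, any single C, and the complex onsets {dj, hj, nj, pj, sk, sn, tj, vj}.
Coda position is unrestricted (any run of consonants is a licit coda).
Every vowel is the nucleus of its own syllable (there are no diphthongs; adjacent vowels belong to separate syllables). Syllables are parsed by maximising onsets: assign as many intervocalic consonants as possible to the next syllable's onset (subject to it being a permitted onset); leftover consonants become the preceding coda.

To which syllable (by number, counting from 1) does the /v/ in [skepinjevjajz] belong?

4

The vowels are e, i, e, a — 4 nuclei, so 4 syllables.
/e…i/ gap (V1→V2): just /p/ — single C goes to the following onset.
/i…e/ gap (V2→V3): cluster /nj/ — /nj/ is itself a permitted onset, so the whole cluster goes right; preceding coda = ∅.
/e…a/ gap (V3→V4): cluster /vj/ — /vj/ is itself a permitted onset, so the whole cluster goes right; preceding coda = ∅.
So the parse is ske.pi.nje.vjajz.
The /v/ is in the onset of syllable 4 (/vjajz/).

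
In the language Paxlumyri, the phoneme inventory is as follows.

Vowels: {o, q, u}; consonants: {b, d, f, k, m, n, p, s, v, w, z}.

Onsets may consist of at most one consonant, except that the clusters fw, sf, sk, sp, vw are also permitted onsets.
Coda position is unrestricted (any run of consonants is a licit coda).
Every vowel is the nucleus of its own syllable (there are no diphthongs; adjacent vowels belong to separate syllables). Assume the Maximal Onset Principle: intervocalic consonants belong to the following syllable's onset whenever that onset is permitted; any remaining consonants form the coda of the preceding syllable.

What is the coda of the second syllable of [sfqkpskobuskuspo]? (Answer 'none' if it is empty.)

none

Vowels present: q, o, u, u, o; each is a nucleus, giving 5 syllables.
/q…o/ gap (V1→V2): /kpsk/; trying suffixes from longest down, /sk/ is the first permitted one, so coda /kp/ | onset /sk/.
/o…u/ gap (V2→V3): /b/ is a single consonant, so it becomes the next onset.
/u…u/ gap (V3→V4): cluster /sk/ — /sk/ is itself a permitted onset, so the whole cluster goes right; preceding coda = ∅.
/u…o/ gap (V4→V5): /sp/ is a licit onset in full, so it all attaches to the next syllable.
Result: sfqkp.sko.bu.sku.spo.
Syllable 2 is /sko/: onset /sk/, nucleus /o/, coda ∅.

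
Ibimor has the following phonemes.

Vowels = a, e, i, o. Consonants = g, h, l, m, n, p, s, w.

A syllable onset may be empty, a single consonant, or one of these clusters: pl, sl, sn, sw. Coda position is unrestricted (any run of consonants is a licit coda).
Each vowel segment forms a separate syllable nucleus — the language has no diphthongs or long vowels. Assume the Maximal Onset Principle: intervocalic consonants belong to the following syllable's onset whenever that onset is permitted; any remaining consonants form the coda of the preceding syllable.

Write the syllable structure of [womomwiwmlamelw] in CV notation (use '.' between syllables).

Vowels present: o, o, i, a, e; each is a nucleus, giving 5 syllables.
/o…o/ gap (V1→V2): /m/ is a single consonant, so it becomes the next onset.
/o…i/ gap (V2→V3): cluster /mw/ — the longest permitted-onset suffix is /w/; onset = /w/, preceding coda = /m/.
/i…a/ gap (V3→V4): /wml/ — longest licit onset from the right is /l/, leaving /wm/ as coda.
/a…e/ gap (V4→V5): /m/ → onset of the next syllable (single consonants are always licit onsets).
Result: wo.mom.wiwm.la.melw.
Mapping each syllable to C/V: /wo/ → CV, /mom/ → CVC, /wiwm/ → CVCC, /la/ → CV, /melw/ → CVCC.

CV.CVC.CVCC.CV.CVCC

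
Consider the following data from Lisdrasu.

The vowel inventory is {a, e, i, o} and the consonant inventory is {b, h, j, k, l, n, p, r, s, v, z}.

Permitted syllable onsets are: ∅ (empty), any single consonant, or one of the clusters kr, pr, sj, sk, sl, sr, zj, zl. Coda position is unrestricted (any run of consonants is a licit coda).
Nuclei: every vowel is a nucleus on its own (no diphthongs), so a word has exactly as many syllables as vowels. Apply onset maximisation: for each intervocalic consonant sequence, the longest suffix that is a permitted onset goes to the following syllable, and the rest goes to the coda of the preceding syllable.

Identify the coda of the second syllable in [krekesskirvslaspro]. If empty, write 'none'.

Vowels present: e, e, i, a, o; each is a nucleus, giving 5 syllables.
/e…e/ gap (V1→V2): /k/ is a single consonant, so it becomes the next onset.
/e…i/ gap (V2→V3): /ssk/; trying suffixes from longest down, /sk/ is the first permitted one, so coda /s/ | onset /sk/.
/i…a/ gap (V3→V4): cluster /rvsl/ — the longest permitted-onset suffix is /sl/; onset = /sl/, preceding coda = /rv/.
/a…o/ gap (V4→V5): cluster /spr/ — the longest permitted-onset suffix is /pr/; onset = /pr/, preceding coda = /s/.
Syllabification: kre.kes.skirv.slas.pro.
Syllable 2 is /kes/: onset /k/, nucleus /e/, coda /s/.

s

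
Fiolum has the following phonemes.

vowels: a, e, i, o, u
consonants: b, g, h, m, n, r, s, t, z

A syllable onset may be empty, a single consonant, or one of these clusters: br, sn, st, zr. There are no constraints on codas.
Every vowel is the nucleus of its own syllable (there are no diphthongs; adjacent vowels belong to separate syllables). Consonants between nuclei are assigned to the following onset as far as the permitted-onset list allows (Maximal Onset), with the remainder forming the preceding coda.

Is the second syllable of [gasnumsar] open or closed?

closed

The vowels are a, u, a — 3 nuclei, so 3 syllables.
σ1/σ2 boundary: /sn/ — entire cluster is a permitted onset → onset /sn/, coda ∅.
σ2/σ3 boundary: cluster /ms/ — the longest permitted-onset suffix is /s/; onset = /s/, preceding coda = /m/.
Syllabification: ga.snum.sar.
Syllable 2 is /snum/ with coda /m/, so it is closed.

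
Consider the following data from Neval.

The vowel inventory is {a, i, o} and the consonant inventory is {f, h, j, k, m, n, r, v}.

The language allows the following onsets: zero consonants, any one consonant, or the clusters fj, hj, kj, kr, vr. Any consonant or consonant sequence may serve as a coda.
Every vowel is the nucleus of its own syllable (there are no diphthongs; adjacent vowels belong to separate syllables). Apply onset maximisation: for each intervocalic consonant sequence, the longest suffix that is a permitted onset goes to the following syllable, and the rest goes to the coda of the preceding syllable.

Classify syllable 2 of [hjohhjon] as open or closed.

Vowels present: o, o; each is a nucleus, giving 2 syllables.
σ1/σ2 boundary: /hhj/ splits as /h/ + /hj/ (/hj/ is the longest suffix that is a licit onset).
Result: hjoh.hjon.
Syllable 2 is /hjon/ with coda /n/, so it is closed.

closed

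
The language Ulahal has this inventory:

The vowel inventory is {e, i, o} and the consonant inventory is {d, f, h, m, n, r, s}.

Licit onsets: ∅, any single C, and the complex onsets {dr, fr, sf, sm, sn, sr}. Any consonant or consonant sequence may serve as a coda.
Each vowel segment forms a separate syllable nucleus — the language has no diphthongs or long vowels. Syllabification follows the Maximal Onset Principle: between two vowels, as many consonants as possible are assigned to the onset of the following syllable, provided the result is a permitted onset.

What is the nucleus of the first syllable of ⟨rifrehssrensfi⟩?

i

Nuclei (vowels): i, e, e, i → 4 syllables.
The first nucleus (vowel 1 from the left) is /i/.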